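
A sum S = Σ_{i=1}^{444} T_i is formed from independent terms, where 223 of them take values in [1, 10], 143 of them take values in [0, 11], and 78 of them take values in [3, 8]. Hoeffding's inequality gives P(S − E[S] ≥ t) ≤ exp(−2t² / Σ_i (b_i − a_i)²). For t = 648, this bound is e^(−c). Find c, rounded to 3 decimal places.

Σ(b_i − a_i)² = 223·9² + 143·11² + 78·5² = 37316.
c = 2t² / 37316 = 2·648² / 37316 = 22.5053.

22.505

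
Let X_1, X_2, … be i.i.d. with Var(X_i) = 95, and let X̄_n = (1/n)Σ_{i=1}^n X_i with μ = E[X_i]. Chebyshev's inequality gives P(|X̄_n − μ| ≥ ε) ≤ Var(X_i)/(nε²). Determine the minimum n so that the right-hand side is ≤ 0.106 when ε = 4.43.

46

Require 95/(n·4.43²) ≤ 0.106, i.e. n ≥ 95/(0.106·4.43²) = 45.668.
The smallest integer n is 46.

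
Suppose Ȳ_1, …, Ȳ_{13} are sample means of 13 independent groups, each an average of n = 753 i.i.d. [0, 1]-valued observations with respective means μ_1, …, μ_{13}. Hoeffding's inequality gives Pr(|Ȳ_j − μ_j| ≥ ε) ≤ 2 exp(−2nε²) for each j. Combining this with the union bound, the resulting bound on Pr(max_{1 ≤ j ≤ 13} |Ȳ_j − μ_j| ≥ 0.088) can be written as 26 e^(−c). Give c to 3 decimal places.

11.662

Union bound over the 13 events: Pr(max_{1 ≤ j ≤ 13} |Ȳ_j − μ_j| ≥ 0.088) ≤ 13·2·exp(−2nε²) = 26 exp(−2·753·0.088²).
So c = 2·753·0.088² = 11.6625.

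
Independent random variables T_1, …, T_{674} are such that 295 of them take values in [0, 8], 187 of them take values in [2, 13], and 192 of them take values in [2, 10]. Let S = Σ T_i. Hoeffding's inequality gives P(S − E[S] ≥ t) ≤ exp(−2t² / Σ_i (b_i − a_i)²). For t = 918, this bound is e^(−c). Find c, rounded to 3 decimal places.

Σ(b_i − a_i)² = 295·8² + 187·11² + 192·8² = 53795.
c = 2t² / 53795 = 2·918² / 53795 = 31.3309.

31.331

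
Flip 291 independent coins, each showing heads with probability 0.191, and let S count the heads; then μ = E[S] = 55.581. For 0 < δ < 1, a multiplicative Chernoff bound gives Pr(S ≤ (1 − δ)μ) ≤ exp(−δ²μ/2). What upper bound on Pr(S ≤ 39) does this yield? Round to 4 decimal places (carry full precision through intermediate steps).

0.0843

Write 39 = (1 − δ)μ, so δ = 1 − 39/55.581 = 0.2983214…
Then the exponent is δ²μ/2 = (μ − 39)²/(2μ) = 2.473233.
Bound = exp(−2.473233) = 0.08431.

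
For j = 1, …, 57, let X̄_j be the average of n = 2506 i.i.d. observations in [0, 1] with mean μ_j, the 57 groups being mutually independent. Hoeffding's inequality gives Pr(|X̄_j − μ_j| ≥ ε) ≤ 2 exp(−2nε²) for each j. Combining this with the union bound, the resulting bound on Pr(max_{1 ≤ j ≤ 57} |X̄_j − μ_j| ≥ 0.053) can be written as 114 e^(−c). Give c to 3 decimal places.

Union bound over the 57 events: Pr(max_{1 ≤ j ≤ 57} |X̄_j − μ_j| ≥ 0.053) ≤ 57·2·exp(−2nε²) = 114 exp(−2·2506·0.053²).
So c = 2·2506·0.053² = 14.0787.

14.079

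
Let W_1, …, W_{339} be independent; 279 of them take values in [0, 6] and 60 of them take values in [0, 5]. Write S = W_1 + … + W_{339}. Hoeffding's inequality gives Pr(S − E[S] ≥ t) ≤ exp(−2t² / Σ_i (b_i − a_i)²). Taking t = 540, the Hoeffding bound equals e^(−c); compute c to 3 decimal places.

Σ(b_i − a_i)² = 279·6² + 60·5² = 11544.
c = 2t² / 11544 = 2·540² / 11544 = 50.5198.

50.520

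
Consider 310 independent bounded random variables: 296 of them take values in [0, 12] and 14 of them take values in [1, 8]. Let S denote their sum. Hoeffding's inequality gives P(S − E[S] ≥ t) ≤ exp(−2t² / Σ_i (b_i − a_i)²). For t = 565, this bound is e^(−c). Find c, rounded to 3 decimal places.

14.741

Σ(b_i − a_i)² = 296·12² + 14·7² = 43310.
c = 2t² / 43310 = 2·565² / 43310 = 14.7414.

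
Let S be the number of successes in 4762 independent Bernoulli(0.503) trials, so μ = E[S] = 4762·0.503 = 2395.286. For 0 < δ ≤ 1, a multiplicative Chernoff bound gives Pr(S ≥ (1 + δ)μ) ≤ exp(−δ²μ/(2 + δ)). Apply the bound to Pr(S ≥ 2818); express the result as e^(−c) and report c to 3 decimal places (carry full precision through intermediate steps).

Write 2818 = (1 + δ)μ, so δ = 2818/2395.286 − 1 = 0.1764775…
Then the exponent is δ²μ/(2 + δ) = (2818 − μ)² / (μ·(2 + δ)) = 34.275335.

34.275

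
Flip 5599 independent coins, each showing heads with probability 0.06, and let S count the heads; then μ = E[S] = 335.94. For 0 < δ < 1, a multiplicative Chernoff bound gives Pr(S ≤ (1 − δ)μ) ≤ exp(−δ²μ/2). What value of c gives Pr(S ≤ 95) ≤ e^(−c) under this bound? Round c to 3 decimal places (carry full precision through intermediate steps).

Write 95 = (1 − δ)μ, so δ = 1 − 95/335.94 = 0.7172114…
Then the exponent is δ²μ/2 = (μ − 95)²/(2μ) = 86.402458.

86.402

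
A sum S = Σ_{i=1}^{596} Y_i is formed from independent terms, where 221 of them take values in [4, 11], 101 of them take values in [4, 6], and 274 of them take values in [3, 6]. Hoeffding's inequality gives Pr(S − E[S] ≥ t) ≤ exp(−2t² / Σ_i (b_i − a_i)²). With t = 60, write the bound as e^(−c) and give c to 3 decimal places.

0.526

Σ(b_i − a_i)² = 221·7² + 101·2² + 274·3² = 13699.
c = 2t² / 13699 = 2·60² / 13699 = 0.5256.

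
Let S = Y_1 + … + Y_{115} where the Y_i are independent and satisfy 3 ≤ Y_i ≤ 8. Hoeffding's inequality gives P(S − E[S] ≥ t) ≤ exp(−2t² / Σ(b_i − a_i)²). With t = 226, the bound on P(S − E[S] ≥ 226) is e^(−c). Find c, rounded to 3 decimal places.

35.531

Σ(b_i − a_i)² = 115·(5)² = 2875.
c = 2t²/2875 = 2·226²/2875 = 35.5311.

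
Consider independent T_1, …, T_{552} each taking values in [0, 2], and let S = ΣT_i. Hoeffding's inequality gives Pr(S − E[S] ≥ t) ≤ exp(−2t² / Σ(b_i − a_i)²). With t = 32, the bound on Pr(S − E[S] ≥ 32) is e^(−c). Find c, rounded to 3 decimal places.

Σ(b_i − a_i)² = 552·(2)² = 2208.
c = 2t²/2208 = 2·32²/2208 = 0.9275.

0.928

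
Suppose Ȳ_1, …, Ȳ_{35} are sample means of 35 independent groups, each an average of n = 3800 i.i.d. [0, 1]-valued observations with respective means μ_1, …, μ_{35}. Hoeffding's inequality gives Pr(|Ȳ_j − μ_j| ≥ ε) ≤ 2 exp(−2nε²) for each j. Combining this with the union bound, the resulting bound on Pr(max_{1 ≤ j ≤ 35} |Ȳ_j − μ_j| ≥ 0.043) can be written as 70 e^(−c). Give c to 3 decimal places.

Union bound over the 35 events: Pr(max_{1 ≤ j ≤ 35} |Ȳ_j − μ_j| ≥ 0.043) ≤ 35·2·exp(−2nε²) = 70 exp(−2·3800·0.043²).
So c = 2·3800·0.043² = 14.0524.

14.052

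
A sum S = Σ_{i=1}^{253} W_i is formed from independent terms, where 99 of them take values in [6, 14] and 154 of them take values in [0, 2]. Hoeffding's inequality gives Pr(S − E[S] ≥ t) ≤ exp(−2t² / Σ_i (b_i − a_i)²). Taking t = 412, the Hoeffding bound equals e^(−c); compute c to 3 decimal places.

48.833

Σ(b_i − a_i)² = 99·8² + 154·2² = 6952.
c = 2t² / 6952 = 2·412² / 6952 = 48.8331.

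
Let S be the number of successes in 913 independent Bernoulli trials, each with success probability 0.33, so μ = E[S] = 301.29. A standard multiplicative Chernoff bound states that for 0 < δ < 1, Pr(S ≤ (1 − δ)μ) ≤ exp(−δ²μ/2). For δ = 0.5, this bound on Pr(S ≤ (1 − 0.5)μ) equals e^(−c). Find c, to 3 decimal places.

c = δ²μ/2 = 0.5²·301.29/2 = 37.6613.

37.661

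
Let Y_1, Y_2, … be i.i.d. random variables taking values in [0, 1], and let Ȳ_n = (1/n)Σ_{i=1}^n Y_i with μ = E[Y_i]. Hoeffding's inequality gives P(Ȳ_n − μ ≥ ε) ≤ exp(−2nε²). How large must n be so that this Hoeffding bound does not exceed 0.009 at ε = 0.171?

Require exp(−2nε²) ≤ 0.009, i.e. 2nε² ≥ ln(1/0.009) = 4.710531.
So n ≥ 4.710531 / (2·0.171²) = 80.547.
The smallest integer n is 81.

81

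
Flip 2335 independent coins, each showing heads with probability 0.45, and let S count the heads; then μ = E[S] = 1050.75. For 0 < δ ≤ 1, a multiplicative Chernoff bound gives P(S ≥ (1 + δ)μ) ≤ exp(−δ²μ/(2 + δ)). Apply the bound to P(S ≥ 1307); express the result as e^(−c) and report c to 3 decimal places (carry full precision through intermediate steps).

Write 1307 = (1 + δ)μ, so δ = 1307/1050.75 − 1 = 0.2438734…
Then the exponent is δ²μ/(2 + δ) = (1307 − μ)² / (μ·(2 + δ)) = 27.850307.

27.850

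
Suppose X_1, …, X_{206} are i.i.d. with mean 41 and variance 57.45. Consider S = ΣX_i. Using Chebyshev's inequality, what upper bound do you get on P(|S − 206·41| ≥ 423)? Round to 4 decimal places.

Var(S) = n·Var(X_i) = 206·57.45 = 11834.7.
Chebyshev: P(|S − 206·41| ≥ 423) ≤ Var(S)/423² = 11834.7/178929 = 0.0661.

0.0661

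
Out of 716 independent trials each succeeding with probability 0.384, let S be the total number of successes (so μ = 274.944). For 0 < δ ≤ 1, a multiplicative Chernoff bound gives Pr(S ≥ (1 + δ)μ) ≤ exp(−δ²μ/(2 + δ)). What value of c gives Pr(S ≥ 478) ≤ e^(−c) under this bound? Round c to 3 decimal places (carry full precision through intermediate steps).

54.761

Write 478 = (1 + δ)μ, so δ = 478/274.944 − 1 = 0.7385358…
Then the exponent is δ²μ/(2 + δ) = (478 − μ)² / (μ·(2 + δ)) = 54.760698.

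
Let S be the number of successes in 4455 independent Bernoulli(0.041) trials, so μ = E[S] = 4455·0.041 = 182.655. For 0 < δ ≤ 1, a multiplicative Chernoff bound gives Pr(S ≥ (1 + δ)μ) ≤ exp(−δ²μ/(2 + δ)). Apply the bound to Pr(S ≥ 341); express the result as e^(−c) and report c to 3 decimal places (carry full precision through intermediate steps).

Write 341 = (1 + δ)μ, so δ = 341/182.655 − 1 = 0.8669076…
Then the exponent is δ²μ/(2 + δ) = (341 − μ)² / (μ·(2 + δ)) = 47.881027.

47.881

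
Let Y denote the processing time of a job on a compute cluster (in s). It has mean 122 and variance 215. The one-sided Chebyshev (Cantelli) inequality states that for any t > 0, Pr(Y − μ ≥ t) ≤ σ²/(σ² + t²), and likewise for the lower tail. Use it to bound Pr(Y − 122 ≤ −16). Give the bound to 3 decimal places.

Here σ² = 215 and t = 16, so σ² + t² = 471.
Cantelli's bound: 215/471 = 0.4565.

0.456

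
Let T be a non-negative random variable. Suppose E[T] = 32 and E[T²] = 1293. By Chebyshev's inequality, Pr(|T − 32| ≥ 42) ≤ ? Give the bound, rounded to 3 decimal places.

0.152

Var(T) = E[T²] − (E[T])² = 1293 − 1024 = 269.
Chebyshev's inequality: Pr(|T − μ| ≥ t) ≤ Var(T)/t² = 269/1764 = 0.1525.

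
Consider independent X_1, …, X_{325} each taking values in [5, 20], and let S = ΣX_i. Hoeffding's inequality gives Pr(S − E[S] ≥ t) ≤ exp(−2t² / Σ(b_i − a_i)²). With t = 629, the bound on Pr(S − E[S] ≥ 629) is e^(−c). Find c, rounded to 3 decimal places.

10.821

Σ(b_i − a_i)² = 325·(15)² = 73125.
c = 2t²/73125 = 2·629²/73125 = 10.8210.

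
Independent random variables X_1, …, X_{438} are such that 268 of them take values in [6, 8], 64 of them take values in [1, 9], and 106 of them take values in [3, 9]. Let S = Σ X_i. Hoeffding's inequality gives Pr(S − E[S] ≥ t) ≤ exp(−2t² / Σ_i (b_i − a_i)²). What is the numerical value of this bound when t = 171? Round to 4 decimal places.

Σ(b_i − a_i)² = 268·2² + 64·8² + 106·6² = 8984.
Exponent = 2·171² / 8984 = 6.50957.
Bound = exp(−6.50957) = 0.00149.

0.0015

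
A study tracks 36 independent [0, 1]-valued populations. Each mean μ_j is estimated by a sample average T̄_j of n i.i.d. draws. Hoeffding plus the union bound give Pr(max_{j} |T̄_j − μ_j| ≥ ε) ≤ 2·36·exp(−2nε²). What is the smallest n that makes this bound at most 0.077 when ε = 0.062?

890

Need 2·36·exp(−2nε²) ≤ 0.077, i.e. exp(−2nε²) ≤ 0.077/72.
So 2nε² ≥ ln(72/0.077) = 6.840616.
Hence n ≥ 6.840616/(2·0.062²) = 889.778.
The smallest integer n is 890.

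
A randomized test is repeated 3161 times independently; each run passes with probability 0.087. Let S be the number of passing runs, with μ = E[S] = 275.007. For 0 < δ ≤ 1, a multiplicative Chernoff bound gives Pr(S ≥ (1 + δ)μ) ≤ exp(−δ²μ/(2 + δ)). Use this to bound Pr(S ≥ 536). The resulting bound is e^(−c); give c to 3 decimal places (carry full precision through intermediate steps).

Write 536 = (1 + δ)μ, so δ = 536/275.007 − 1 = 0.9490413…
Then the exponent is δ²μ/(2 + δ) = (536 − μ)² / (μ·(2 + δ)) = 83.991070.

83.991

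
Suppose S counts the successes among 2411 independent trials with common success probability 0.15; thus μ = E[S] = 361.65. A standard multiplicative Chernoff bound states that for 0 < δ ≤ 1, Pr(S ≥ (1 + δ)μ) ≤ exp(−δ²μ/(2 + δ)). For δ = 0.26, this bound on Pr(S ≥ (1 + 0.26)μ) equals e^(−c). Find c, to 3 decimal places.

c = δ²μ/(2 + δ) = 0.26²·361.65/(2 + 0.26) = 10.8175.

10.817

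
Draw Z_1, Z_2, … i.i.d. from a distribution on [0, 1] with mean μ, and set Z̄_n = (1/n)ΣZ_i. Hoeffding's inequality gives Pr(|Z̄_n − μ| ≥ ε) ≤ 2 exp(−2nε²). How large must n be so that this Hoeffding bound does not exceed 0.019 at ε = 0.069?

Require 2·exp(−2nε²) ≤ 0.019, i.e. 2nε² ≥ ln(2/0.019) = 4.656463.
So n ≥ 4.656463 / (2·0.069²) = 489.022.
The smallest integer n is 490.

490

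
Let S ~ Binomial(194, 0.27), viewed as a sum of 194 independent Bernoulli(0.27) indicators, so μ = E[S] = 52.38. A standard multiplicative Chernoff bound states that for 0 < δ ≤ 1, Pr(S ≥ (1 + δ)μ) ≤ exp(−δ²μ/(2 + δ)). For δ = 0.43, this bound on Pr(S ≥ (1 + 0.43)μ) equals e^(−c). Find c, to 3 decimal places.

3.986

c = δ²μ/(2 + δ) = 0.43²·52.38/(2 + 0.43) = 3.9856.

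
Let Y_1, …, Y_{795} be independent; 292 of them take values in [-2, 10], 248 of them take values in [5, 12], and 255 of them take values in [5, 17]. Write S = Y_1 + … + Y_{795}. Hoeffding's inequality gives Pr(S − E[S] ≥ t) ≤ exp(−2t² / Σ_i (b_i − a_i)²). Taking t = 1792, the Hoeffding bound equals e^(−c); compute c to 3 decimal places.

Σ(b_i − a_i)² = 292·12² + 248·7² + 255·12² = 90920.
c = 2t² / 90920 = 2·1792² / 90920 = 70.6393.

70.639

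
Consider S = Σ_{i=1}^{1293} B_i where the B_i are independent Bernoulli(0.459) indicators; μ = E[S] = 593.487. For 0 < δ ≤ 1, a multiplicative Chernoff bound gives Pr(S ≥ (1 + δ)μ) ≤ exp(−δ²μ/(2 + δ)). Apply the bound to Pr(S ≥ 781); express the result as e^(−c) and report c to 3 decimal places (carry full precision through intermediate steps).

25.581

Write 781 = (1 + δ)μ, so δ = 781/593.487 − 1 = 0.3159513…
Then the exponent is δ²μ/(2 + δ) = (781 − μ)² / (μ·(2 + δ)) = 25.581272.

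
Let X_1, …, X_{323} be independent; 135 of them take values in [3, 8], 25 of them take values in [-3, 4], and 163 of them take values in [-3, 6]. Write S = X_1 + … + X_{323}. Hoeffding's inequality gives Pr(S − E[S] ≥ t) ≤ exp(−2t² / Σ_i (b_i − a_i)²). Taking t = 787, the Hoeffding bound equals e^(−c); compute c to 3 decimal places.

69.580

Σ(b_i − a_i)² = 135·5² + 25·7² + 163·9² = 17803.
c = 2t² / 17803 = 2·787² / 17803 = 69.5803.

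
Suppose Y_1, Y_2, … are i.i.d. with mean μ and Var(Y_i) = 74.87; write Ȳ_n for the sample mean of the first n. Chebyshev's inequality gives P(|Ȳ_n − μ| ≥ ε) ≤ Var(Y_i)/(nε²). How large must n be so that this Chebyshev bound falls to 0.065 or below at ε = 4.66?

Require 74.87/(n·4.66²) ≤ 0.065, i.e. n ≥ 74.87/(0.065·4.66²) = 53.042.
The smallest integer n is 54.

54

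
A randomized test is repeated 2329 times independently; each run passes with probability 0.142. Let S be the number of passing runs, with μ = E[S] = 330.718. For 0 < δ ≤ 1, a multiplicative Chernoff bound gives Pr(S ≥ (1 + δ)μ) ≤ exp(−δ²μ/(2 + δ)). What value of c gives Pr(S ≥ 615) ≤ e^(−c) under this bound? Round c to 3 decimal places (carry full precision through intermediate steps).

Write 615 = (1 + δ)μ, so δ = 615/330.718 − 1 = 0.8595903…
Then the exponent is δ²μ/(2 + δ) = (615 − μ)² / (μ·(2 + δ)) = 85.454919.

85.455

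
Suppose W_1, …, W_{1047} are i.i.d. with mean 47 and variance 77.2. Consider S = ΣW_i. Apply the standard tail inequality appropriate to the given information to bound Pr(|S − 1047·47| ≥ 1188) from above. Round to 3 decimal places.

With mean and variance of each term known, Chebyshev's inequality bounds the deviation of the sum (or sample mean).
Var(S) = n·Var(W_i) = 1047·77.2 = 80828.4.
Chebyshev: Pr(|S − 1047·47| ≥ 1188) ≤ Var(S)/1188² = 80828.4/1411344 = 0.0573.

0.057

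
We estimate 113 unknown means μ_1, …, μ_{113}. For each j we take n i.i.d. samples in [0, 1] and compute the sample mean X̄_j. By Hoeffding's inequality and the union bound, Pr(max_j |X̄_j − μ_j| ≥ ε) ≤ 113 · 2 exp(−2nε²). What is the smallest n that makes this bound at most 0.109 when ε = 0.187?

Need 2·113·exp(−2nε²) ≤ 0.109, i.e. exp(−2nε²) ≤ 0.109/226.
So 2nε² ≥ ln(226/0.109) = 7.636942.
Hence n ≥ 7.636942/(2·0.187²) = 109.196.
The smallest integer n is 110.

110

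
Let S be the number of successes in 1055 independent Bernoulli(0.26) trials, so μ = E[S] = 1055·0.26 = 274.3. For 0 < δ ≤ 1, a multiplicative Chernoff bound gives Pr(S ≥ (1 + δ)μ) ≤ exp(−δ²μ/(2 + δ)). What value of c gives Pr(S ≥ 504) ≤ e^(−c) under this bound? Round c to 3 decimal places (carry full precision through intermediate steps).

Write 504 = (1 + δ)μ, so δ = 504/274.3 − 1 = 0.8374043…
Then the exponent is δ²μ/(2 + δ) = (504 − μ)² / (μ·(2 + δ)) = 67.791456.

67.791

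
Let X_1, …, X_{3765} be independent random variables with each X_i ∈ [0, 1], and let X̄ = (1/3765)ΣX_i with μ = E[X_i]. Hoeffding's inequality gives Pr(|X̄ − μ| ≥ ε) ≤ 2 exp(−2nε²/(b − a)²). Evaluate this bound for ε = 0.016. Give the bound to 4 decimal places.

0.2910

Exponent: 2nε²/(b − a)² = 2·3765·0.016² / 1² = 1.92768.
Bound = 2·exp(−1.92768) = 0.29097.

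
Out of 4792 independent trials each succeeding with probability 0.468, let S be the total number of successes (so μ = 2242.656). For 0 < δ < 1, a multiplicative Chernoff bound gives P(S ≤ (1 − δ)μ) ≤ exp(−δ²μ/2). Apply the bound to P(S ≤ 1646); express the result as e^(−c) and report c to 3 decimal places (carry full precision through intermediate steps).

Write 1646 = (1 − δ)μ, so δ = 1 − 1646/2242.656 = 0.2660488…
Then the exponent is δ²μ/2 = (μ − 1646)²/(2μ) = 79.369815.

79.370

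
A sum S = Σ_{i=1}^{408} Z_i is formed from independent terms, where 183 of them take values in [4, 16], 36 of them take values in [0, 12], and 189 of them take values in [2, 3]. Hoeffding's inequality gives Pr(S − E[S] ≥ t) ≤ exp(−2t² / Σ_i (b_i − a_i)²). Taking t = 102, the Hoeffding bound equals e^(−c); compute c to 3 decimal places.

Σ(b_i − a_i)² = 183·12² + 36·12² + 189·1² = 31725.
c = 2t² / 31725 = 2·102² / 31725 = 0.6559.

0.656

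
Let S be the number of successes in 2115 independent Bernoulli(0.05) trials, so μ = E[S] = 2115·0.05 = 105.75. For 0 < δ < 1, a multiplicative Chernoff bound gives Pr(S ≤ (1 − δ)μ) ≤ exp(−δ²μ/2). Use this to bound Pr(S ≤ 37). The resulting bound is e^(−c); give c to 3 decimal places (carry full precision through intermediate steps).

Write 37 = (1 − δ)μ, so δ = 1 − 37/105.75 = 0.6501182…
Then the exponent is δ²μ/2 = (μ − 37)²/(2μ) = 22.347813.

22.348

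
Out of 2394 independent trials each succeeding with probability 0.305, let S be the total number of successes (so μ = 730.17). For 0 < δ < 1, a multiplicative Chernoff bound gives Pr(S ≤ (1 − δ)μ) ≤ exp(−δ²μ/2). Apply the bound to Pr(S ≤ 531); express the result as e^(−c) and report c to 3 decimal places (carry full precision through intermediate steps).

Write 531 = (1 − δ)μ, so δ = 1 − 531/730.17 = 0.2727721…
Then the exponent is δ²μ/2 = (μ − 531)²/(2μ) = 27.164009.

27.164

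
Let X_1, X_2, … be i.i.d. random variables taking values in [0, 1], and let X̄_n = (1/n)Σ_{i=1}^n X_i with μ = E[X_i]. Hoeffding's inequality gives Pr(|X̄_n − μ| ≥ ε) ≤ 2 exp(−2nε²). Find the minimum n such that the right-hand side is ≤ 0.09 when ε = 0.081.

237

Require 2·exp(−2nε²) ≤ 0.09, i.e. 2nε² ≥ ln(2/0.09) = 3.101093.
So n ≥ 3.101093 / (2·0.081²) = 236.328.
The smallest integer n is 237.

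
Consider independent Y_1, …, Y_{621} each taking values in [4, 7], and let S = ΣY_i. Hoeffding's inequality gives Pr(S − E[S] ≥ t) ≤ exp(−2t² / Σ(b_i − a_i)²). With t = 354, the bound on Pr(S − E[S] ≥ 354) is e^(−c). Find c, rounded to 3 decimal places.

Σ(b_i − a_i)² = 621·(3)² = 5589.
c = 2t²/5589 = 2·354²/5589 = 44.8438.

44.844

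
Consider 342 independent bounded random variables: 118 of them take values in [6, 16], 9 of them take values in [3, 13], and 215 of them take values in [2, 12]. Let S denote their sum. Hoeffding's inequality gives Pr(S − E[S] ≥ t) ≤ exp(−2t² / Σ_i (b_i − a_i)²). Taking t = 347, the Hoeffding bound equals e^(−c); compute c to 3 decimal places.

7.041

Σ(b_i − a_i)² = 118·10² + 9·10² + 215·10² = 34200.
c = 2t² / 34200 = 2·347² / 34200 = 7.0415.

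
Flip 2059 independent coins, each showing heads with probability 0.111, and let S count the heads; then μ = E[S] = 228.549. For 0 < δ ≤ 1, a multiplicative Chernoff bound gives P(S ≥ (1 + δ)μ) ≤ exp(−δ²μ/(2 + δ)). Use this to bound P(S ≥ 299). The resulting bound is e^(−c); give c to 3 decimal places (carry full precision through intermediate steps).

9.408

Write 299 = (1 + δ)μ, so δ = 299/228.549 − 1 = 0.3082534…
Then the exponent is δ²μ/(2 + δ) = (299 − μ)² / (μ·(2 + δ)) = 9.408308.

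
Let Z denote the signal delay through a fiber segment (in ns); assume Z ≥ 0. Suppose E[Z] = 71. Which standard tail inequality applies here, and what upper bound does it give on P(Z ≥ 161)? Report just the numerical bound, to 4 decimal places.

0.4410

Only the mean of a non-negative variable is known, so Markov's inequality is the applicable tail bound.
Markov's inequality: for a non-negative random variable, P(Z ≥ a) ≤ E[Z]/a.
Here E[Z] = 71 and a = 161, so the bound is 71/161 = 0.4410.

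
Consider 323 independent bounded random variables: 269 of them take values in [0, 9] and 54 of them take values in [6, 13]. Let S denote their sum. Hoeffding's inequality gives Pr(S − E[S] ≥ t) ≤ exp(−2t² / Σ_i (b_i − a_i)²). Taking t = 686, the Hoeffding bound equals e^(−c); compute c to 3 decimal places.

Σ(b_i − a_i)² = 269·9² + 54·7² = 24435.
c = 2t² / 24435 = 2·686² / 24435 = 38.5182.

38.518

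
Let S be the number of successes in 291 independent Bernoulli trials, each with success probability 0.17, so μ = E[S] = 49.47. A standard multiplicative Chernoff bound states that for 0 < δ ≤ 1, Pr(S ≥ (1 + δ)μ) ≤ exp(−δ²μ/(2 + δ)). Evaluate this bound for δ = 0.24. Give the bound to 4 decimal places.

0.2802

Exponent = δ²μ/(2 + δ) = 0.24²·49.47/2.24 = 1.2721.
Bound = exp(−1.2721) = 0.28025.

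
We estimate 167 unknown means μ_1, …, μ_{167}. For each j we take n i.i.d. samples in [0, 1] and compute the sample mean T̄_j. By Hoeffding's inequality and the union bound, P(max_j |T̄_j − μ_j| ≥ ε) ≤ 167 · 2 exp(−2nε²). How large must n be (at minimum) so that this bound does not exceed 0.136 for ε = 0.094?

Need 2·167·exp(−2nε²) ≤ 0.136, i.e. exp(−2nε²) ≤ 0.136/334.
So 2nε² ≥ ln(334/0.136) = 7.806241.
Hence n ≥ 7.806241/(2·0.094²) = 441.729.
The smallest integer n is 442.

442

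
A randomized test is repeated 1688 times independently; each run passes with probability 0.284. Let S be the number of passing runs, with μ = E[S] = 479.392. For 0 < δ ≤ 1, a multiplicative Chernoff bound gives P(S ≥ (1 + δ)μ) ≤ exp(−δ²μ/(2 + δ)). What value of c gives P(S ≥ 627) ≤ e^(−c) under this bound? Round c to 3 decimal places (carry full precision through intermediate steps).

Write 627 = (1 + δ)μ, so δ = 627/479.392 − 1 = 0.3079067…
Then the exponent is δ²μ/(2 + δ) = (627 − μ)² / (μ·(2 + δ)) = 19.692949.

19.693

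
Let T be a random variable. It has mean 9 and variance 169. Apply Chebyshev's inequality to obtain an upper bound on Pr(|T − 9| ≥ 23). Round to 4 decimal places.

0.3195

Chebyshev: Pr(|T − μ| ≥ t) ≤ Var(T)/t².
Bound = 169 / 529 = 0.3195.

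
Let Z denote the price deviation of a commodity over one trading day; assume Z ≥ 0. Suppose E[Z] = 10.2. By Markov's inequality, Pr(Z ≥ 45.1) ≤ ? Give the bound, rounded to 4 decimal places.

Markov's inequality: for a non-negative random variable, Pr(Z ≥ a) ≤ E[Z]/a.
Here E[Z] = 10.2 and a = 45.1, so the bound is 10.2/45.1 = 0.2262.

0.2262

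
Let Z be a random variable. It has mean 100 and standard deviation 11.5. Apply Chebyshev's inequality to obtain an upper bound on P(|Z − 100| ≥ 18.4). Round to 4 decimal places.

Chebyshev: P(|Z − μ| ≥ t) ≤ Var(Z)/t².
Var(Z) = σ² = 11.5² = 132.25.
Bound = 132.25 / 338.56 = 0.3906.

0.3906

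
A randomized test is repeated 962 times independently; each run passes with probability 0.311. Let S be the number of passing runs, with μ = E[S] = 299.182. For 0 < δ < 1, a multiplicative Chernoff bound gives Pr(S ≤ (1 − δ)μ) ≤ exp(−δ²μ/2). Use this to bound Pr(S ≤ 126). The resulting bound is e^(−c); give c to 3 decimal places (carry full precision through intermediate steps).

Write 126 = (1 − δ)μ, so δ = 1 − 126/299.182 = 0.5788517…
Then the exponent is δ²μ/2 = (μ − 126)²/(2μ) = 50.123345.

50.123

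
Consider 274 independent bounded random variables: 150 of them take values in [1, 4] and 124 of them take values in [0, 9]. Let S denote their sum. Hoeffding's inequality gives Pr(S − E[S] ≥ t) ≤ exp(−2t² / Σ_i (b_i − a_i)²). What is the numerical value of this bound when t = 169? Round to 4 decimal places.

0.0066

Σ(b_i − a_i)² = 150·3² + 124·9² = 11394.
Exponent = 2·169² / 11394 = 5.01334.
Bound = exp(−5.01334) = 0.00665.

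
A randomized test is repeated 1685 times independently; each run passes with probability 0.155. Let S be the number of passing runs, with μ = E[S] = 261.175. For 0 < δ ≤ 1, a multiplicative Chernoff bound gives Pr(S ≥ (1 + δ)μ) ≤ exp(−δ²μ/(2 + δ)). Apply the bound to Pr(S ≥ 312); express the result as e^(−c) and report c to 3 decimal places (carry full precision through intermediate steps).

Write 312 = (1 + δ)μ, so δ = 312/261.175 − 1 = 0.1946013…
Then the exponent is δ²μ/(2 + δ) = (312 − μ)² / (μ·(2 + δ)) = 4.506792.

4.507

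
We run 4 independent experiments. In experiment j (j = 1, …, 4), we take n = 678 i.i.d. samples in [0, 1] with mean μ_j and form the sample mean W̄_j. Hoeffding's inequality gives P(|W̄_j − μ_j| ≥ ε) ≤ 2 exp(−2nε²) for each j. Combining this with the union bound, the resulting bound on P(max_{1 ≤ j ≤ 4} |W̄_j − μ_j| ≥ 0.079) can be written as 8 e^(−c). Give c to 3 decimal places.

Union bound over the 4 events: P(max_{1 ≤ j ≤ 4} |W̄_j − μ_j| ≥ 0.079) ≤ 4·2·exp(−2nε²) = 8 exp(−2·678·0.079²).
So c = 2·678·0.079² = 8.4628.

8.463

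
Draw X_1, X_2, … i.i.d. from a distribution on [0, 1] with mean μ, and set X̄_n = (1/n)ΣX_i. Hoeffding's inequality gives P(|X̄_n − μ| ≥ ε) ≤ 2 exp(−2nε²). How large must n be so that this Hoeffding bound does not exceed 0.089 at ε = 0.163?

Require 2·exp(−2nε²) ≤ 0.089, i.e. 2nε² ≥ ln(2/0.089) = 3.112266.
So n ≥ 3.112266 / (2·0.163²) = 58.569.
The smallest integer n is 59.

59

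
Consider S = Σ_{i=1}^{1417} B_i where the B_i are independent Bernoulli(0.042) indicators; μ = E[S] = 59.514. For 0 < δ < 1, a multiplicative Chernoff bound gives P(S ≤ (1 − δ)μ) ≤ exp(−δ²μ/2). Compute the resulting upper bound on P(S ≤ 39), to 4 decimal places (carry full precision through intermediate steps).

Write 39 = (1 − δ)μ, so δ = 1 − 39/59.514 = 0.344692…
Then the exponent is δ²μ/2 = (μ − 39)²/(2μ) = 3.535506.
Bound = exp(−3.535506) = 0.02914.

0.0291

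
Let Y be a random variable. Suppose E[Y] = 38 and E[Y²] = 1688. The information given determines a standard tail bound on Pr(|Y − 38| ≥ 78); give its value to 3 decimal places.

0.040

The first two moments determine the variance, so Chebyshev's inequality is the sharpest standard bound available.
Var(Y) = E[Y²] − (E[Y])² = 1688 − 1444 = 244.
Chebyshev's inequality: Pr(|Y − μ| ≥ t) ≤ Var(Y)/t² = 244/6084 = 0.0401.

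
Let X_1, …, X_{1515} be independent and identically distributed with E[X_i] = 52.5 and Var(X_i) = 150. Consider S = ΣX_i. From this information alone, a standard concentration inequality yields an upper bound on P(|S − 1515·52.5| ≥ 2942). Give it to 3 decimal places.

With mean and variance of each term known, Chebyshev's inequality bounds the deviation of the sum (or sample mean).
Var(S) = n·Var(X_i) = 1515·150 = 227250.
Chebyshev: P(|S − 1515·52.5| ≥ 2942) ≤ Var(S)/2942² = 227250/8655364 = 0.0263.

0.026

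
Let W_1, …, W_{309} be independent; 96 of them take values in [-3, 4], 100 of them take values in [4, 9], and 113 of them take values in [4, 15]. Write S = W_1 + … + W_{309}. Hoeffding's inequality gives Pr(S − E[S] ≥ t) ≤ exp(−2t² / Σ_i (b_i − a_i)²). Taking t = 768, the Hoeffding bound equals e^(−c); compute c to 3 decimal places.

56.505

Σ(b_i − a_i)² = 96·7² + 100·5² + 113·11² = 20877.
c = 2t² / 20877 = 2·768² / 20877 = 56.5047.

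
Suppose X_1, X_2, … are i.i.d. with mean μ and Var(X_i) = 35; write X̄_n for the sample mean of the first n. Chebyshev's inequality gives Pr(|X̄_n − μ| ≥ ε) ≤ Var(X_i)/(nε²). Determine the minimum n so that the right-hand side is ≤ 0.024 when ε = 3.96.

Require 35/(n·3.96²) ≤ 0.024, i.e. n ≥ 35/(0.024·3.96²) = 92.996.
The smallest integer n is 93.

93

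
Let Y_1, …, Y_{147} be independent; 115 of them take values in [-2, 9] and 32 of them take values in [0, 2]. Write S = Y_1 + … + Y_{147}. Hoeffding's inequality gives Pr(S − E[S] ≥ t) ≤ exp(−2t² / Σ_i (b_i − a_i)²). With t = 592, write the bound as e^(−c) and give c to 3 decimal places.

Σ(b_i − a_i)² = 115·11² + 32·2² = 14043.
c = 2t² / 14043 = 2·592² / 14043 = 49.9130.

49.913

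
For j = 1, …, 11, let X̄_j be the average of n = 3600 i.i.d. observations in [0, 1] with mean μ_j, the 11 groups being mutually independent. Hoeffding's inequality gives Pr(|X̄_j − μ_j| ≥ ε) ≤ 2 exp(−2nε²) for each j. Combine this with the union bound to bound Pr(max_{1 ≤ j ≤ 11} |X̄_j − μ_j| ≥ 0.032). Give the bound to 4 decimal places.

Per-experiment Hoeffding bound: 2·exp(−2·3600·0.032²) = 2·exp(−7.37280) = 0.0012562.
Union bound over 11 events: 11·0.0012562 = 0.01382.

0.0138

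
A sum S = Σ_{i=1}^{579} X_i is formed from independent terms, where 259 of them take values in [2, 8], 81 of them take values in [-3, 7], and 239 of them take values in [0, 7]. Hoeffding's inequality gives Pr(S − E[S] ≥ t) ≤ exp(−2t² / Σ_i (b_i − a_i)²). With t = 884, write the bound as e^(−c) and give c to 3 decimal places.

Σ(b_i − a_i)² = 259·6² + 81·10² + 239·7² = 29135.
c = 2t² / 29135 = 2·884² / 29135 = 53.6438.

53.644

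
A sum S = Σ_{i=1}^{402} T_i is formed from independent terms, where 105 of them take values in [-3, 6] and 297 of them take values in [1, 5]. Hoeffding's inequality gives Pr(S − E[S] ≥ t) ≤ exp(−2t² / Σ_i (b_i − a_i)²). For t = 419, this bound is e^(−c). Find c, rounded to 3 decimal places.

Σ(b_i − a_i)² = 105·9² + 297·4² = 13257.
c = 2t² / 13257 = 2·419² / 13257 = 26.4858.

26.486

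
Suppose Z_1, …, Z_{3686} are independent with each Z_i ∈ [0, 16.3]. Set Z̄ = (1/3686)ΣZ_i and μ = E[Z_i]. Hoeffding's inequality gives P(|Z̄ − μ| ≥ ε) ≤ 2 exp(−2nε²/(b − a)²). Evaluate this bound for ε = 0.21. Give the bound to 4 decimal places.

0.5883

Exponent: 2nε²/(b − a)² = 2·3686·0.21² / 16.3² = 1.22363.
Bound = 2·exp(−1.22363) = 0.58832.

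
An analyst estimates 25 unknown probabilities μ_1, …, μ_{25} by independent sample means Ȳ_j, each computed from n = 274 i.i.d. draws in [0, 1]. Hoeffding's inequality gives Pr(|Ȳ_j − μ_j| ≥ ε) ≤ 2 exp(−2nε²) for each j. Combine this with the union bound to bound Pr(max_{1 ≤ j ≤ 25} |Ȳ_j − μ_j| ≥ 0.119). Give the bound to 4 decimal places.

Per-experiment Hoeffding bound: 2·exp(−2·274·0.119²) = 2·exp(−7.76023) = 0.00085272.
Union bound over 25 events: 25·0.00085272 = 0.02132.

0.0213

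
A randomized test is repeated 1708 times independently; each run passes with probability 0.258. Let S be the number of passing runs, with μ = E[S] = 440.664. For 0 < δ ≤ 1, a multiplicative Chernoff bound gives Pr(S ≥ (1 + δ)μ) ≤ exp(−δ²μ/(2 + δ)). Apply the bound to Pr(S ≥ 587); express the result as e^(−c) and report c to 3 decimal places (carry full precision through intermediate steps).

Write 587 = (1 + δ)μ, so δ = 587/440.664 − 1 = 0.3320807…
Then the exponent is δ²μ/(2 + δ) = (587 − μ)² / (μ·(2 + δ)) = 20.837769.

20.838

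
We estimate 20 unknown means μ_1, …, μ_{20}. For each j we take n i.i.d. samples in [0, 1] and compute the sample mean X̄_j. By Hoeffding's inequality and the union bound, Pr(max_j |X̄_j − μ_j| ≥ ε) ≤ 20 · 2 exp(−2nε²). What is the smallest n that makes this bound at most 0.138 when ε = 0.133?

Need 2·20·exp(−2nε²) ≤ 0.138, i.e. exp(−2nε²) ≤ 0.138/40.
So 2nε² ≥ ln(40/0.138) = 5.669381.
Hence n ≥ 5.669381/(2·0.133²) = 160.252.
The smallest integer n is 161.

161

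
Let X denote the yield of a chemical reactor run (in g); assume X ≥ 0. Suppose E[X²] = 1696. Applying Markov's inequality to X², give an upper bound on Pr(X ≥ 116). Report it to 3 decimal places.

0.126

Since X ≥ 0, the event {X ≥ 116} is the same as {X² ≥ 13456}.
Markov's inequality applied to X² gives Pr(X² ≥ 13456) ≤ E[X²]/13456 = 1696/13456 = 0.1260.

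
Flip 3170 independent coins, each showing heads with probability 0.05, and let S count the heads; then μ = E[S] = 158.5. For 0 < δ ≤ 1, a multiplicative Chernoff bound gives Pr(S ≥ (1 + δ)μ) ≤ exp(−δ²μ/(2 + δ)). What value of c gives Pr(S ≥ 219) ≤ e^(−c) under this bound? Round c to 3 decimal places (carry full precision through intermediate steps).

9.696

Write 219 = (1 + δ)μ, so δ = 219/158.5 − 1 = 0.3817035…
Then the exponent is δ²μ/(2 + δ) = (219 − μ)² / (μ·(2 + δ)) = 9.696026.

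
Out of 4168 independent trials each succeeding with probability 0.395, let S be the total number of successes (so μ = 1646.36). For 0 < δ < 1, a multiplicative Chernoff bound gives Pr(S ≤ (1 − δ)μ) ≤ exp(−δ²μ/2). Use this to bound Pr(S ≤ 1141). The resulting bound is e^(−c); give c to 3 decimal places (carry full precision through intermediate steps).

77.562

Write 1141 = (1 − δ)μ, so δ = 1 − 1141/1646.36 = 0.306956…
Then the exponent is δ²μ/2 = (μ − 1141)²/(2μ) = 77.561630.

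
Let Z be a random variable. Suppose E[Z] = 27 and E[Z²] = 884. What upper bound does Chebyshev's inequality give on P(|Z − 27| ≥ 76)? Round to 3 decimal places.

Var(Z) = E[Z²] − (E[Z])² = 884 − 729 = 155.
Chebyshev's inequality: P(|Z − μ| ≥ t) ≤ Var(Z)/t² = 155/5776 = 0.0268.

0.027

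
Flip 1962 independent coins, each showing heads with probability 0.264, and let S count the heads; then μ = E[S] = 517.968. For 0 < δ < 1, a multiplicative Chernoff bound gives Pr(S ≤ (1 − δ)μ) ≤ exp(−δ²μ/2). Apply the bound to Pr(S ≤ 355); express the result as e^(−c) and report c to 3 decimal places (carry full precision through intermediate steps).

Write 355 = (1 − δ)μ, so δ = 1 − 355/517.968 = 0.3146295…
Then the exponent is δ²μ/2 = (μ − 355)²/(2μ) = 25.637268.

25.637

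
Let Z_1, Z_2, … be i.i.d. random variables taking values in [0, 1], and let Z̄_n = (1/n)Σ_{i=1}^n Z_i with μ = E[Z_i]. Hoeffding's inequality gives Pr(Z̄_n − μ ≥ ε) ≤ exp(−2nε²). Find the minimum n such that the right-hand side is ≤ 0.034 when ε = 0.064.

Require exp(−2nε²) ≤ 0.034, i.e. 2nε² ≥ ln(1/0.034) = 3.381395.
So n ≥ 3.381395 / (2·0.064²) = 412.768.
The smallest integer n is 413.

413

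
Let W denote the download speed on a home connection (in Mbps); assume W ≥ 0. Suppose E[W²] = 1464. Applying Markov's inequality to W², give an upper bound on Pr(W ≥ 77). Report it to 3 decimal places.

0.247

Since W ≥ 0, the event {W ≥ 77} is the same as {W² ≥ 5929}.
Markov's inequality applied to W² gives Pr(W² ≥ 5929) ≤ E[W²]/5929 = 1464/5929 = 0.2469.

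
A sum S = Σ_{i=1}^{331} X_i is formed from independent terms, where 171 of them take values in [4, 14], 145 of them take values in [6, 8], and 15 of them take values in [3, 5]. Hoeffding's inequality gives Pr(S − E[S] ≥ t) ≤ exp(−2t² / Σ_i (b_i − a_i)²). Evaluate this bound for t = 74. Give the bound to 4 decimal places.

Σ(b_i − a_i)² = 171·10² + 145·2² + 15·2² = 17740.
Exponent = 2·74² / 17740 = 0.61736.
Bound = exp(−0.61736) = 0.53937.

0.5394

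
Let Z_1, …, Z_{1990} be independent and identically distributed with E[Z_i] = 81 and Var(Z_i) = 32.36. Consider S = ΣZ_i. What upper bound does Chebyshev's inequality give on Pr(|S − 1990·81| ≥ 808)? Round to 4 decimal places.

0.0986

Var(S) = n·Var(Z_i) = 1990·32.36 = 64396.4.
Chebyshev: Pr(|S − 1990·81| ≥ 808) ≤ Var(S)/808² = 64396.4/652864 = 0.0986.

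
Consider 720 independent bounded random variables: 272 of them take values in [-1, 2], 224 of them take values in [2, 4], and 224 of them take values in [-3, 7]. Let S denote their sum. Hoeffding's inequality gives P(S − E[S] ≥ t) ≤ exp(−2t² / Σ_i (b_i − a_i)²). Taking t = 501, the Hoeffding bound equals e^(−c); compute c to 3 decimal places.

Σ(b_i − a_i)² = 272·3² + 224·2² + 224·10² = 25744.
c = 2t² / 25744 = 2·501² / 25744 = 19.4998.

19.500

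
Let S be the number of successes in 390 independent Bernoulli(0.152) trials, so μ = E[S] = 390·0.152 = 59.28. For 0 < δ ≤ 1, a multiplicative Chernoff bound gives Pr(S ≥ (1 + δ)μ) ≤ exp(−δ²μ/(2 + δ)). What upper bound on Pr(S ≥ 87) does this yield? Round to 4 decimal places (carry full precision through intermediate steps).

Write 87 = (1 + δ)μ, so δ = 87/59.28 − 1 = 0.4676113…
Then the exponent is δ²μ/(2 + δ) = (87 − μ)² / (μ·(2 + δ)) = 5.252929.
Bound = exp(−5.252929) = 0.00523.

0.0052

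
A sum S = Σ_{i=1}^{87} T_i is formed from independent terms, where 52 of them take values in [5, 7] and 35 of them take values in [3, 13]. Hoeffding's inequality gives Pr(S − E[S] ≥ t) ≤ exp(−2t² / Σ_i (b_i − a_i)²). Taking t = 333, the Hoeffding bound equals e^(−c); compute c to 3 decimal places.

59.811

Σ(b_i − a_i)² = 52·2² + 35·10² = 3708.
c = 2t² / 3708 = 2·333² / 3708 = 59.8107.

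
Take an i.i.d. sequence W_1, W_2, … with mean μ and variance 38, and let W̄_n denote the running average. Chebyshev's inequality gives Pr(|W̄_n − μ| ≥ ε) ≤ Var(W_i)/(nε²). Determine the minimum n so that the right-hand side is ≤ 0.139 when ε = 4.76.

13

Require 38/(n·4.76²) ≤ 0.139, i.e. n ≥ 38/(0.139·4.76²) = 12.066.
The smallest integer n is 13.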